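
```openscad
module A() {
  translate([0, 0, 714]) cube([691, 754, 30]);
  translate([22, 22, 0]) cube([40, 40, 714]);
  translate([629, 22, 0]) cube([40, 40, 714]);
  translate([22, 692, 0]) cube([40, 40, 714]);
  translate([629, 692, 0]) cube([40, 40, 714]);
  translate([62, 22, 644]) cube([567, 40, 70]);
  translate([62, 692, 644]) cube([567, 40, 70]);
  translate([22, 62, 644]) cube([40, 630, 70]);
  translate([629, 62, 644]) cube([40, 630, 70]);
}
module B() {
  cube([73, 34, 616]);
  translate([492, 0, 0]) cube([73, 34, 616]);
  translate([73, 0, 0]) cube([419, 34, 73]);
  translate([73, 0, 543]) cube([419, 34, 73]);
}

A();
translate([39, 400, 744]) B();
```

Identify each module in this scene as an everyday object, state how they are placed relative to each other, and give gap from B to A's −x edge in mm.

A is a table. B is a picture frame. The picture frame is on top of the table. The gap from the picture frame to the table's −x edge is 39 mm.

The picture frame's min-x is at 39; the table's min-x is 0; gap = 39 mm.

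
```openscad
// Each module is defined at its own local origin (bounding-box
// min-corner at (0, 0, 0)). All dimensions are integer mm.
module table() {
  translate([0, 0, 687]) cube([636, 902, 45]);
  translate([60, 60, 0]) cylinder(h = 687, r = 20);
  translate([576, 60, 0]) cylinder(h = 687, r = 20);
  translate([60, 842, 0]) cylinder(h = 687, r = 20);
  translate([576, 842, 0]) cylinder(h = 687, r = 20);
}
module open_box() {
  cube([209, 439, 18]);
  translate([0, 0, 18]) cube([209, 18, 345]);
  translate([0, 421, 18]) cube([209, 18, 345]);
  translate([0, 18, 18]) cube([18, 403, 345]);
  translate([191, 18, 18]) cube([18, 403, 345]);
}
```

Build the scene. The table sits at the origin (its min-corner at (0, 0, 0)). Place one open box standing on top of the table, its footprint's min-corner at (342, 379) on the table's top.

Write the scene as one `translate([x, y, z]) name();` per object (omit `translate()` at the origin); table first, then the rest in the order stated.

table();
translate([342, 379, 732]) open_box();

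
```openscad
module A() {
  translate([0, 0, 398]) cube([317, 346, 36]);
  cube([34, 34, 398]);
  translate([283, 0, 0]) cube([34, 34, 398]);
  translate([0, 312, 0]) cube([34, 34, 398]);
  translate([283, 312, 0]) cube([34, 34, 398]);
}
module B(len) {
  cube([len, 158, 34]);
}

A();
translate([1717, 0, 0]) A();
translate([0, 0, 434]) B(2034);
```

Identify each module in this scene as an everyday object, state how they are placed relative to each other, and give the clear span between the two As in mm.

A is a stool. B is a beam. A beam spans the tops of two stools. The clear span between the two stools is 1400 mm.

Second stool starts at x = 1717; first ends at x = 317; clear span = 1717 − 317 = 1400 mm.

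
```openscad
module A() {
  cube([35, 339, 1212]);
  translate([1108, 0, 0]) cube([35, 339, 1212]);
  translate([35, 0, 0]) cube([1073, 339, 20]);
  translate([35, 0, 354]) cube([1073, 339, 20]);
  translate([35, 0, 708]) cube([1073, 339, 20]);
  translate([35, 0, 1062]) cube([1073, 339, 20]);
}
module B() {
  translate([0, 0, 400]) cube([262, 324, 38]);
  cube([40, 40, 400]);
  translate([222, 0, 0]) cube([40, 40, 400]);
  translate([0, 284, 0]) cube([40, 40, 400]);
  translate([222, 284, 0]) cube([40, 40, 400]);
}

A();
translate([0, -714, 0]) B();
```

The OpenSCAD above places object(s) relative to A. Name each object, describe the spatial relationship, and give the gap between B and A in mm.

The stool's nearest face is 390 mm from the bookshelf's −y face.

A is a bookshelf. B is a stool. The stool is on the floor beside the bookshelf on its −y side. The gap between the stool and the bookshelf is 390 mm.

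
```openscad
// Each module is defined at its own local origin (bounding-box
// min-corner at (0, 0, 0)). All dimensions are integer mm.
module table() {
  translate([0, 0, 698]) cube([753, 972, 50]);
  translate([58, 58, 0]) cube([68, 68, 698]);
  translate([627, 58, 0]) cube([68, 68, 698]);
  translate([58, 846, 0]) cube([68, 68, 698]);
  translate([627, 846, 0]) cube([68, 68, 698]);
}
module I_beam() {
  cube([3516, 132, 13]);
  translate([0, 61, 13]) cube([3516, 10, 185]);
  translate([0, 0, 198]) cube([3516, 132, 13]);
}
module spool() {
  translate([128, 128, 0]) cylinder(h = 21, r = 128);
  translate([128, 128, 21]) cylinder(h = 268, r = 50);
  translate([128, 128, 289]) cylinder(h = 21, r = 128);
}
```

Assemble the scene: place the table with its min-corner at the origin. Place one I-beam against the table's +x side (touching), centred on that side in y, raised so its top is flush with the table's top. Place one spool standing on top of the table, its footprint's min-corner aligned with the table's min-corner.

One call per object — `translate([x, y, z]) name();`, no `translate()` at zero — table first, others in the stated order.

table();
translate([753, 420, 537]) I_beam();
translate([0, 0, 748]) spool();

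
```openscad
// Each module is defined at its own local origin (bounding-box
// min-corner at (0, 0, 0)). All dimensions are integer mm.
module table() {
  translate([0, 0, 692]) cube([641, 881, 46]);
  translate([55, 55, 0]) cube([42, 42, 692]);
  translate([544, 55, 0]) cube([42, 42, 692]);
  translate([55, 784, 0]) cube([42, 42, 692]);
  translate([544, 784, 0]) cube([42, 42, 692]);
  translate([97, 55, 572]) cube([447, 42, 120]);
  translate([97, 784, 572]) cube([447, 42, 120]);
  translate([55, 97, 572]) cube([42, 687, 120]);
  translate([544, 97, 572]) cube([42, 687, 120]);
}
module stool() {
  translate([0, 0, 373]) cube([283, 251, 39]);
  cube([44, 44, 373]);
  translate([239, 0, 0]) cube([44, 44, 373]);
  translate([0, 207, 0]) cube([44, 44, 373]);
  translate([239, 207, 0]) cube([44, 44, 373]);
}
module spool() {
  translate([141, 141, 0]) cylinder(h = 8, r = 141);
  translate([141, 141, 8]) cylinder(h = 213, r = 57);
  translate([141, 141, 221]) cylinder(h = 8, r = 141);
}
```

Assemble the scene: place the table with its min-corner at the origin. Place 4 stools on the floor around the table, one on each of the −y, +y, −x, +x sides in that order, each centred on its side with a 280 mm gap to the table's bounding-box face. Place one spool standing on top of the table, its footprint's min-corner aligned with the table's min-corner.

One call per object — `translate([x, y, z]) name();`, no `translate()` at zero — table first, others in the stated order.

table();
translate([179, -531, 0]) stool();
translate([179, 1161, 0]) stool();
translate([-563, 315, 0]) stool();
translate([921, 315, 0]) stool();
translate([0, 0, 738]) spool();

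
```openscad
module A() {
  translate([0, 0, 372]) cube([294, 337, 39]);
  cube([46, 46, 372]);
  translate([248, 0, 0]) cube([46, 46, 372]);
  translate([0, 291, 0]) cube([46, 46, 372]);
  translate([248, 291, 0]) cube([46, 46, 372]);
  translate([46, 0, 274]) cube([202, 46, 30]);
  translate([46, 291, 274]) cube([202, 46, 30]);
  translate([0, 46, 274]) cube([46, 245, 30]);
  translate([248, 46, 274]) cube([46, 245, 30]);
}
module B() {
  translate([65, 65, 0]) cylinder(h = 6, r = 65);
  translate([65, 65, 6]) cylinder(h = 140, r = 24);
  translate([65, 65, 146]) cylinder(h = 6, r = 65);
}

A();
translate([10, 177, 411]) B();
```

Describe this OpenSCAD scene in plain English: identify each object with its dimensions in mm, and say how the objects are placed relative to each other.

A is a four-legged stool. The seat is a 294×337×39 mm slab whose top surface is at z = 411 mm; four square legs, each 46×46 mm in cross-section, run from the floor (z = 0) to the underside of the seat, each flush with a corner of the seat. Four stretchers, 46 mm wide and 30 mm tall, connect adjacent legs with their undersides at z = 274 mm, each running between the inner faces of the legs it joins and aligned with the legs' outer faces on the other axis.

B is a spool: two coaxial disc flanges of radius 65 mm and thickness 6 mm, joined by a core cylinder of radius 24 mm and height 140 mm. The lower flange rests on z = 0 and the three cylinders share a vertical axis.

The spool is on top of the stool.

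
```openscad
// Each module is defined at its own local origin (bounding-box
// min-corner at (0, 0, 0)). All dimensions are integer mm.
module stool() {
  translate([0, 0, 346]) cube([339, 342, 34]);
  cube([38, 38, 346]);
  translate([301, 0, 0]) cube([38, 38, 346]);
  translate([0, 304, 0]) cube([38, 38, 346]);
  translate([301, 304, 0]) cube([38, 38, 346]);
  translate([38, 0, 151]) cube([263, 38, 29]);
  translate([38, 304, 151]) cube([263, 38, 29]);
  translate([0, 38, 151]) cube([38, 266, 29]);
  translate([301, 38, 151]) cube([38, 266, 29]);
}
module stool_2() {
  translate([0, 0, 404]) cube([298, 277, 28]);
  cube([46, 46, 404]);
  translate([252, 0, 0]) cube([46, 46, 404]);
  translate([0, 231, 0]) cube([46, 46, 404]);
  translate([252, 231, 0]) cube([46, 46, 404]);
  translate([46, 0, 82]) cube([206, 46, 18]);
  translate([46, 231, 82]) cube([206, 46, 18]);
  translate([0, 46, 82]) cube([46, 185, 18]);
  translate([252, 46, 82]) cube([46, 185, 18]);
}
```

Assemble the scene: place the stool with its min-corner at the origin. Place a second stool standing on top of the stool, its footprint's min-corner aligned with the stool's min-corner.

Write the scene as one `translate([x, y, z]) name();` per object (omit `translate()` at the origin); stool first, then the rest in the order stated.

stool();
translate([0, 0, 380]) stool_2();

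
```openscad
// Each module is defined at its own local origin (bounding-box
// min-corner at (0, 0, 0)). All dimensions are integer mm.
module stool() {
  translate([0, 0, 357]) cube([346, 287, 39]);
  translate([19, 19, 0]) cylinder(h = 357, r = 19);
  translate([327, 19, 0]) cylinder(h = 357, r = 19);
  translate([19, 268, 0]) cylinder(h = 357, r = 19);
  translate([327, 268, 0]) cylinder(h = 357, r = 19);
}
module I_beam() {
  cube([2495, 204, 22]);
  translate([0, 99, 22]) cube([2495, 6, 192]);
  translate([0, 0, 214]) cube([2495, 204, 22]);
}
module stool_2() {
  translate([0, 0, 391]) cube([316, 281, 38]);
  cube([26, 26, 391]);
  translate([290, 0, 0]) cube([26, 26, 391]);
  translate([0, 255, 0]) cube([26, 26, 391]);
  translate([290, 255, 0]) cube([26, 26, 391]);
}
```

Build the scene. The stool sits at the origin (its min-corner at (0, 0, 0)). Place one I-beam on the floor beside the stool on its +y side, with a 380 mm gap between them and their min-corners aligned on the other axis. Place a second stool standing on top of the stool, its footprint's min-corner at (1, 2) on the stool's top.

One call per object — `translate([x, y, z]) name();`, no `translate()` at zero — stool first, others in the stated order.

stool();
translate([0, 667, 0]) I_beam();
translate([1, 2, 396]) stool_2();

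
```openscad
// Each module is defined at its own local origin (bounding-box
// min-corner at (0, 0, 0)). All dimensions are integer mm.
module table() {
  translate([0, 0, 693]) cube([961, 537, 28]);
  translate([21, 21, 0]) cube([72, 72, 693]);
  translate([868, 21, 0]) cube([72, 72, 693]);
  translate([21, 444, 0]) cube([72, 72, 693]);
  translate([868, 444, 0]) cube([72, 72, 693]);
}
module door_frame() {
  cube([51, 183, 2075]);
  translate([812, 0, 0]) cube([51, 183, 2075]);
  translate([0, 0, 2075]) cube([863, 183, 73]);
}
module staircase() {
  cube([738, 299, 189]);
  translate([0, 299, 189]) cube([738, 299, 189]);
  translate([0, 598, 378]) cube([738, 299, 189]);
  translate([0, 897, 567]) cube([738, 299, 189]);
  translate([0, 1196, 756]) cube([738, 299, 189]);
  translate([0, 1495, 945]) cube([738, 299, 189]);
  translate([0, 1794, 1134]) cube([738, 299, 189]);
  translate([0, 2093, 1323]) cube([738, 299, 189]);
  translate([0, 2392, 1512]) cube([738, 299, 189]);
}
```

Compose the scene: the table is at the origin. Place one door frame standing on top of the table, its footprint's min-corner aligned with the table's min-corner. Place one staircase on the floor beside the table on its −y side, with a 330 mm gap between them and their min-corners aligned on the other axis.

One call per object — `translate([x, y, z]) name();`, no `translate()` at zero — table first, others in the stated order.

table();
translate([0, 0, 721]) door_frame();
translate([0, -3021, 0]) staircase();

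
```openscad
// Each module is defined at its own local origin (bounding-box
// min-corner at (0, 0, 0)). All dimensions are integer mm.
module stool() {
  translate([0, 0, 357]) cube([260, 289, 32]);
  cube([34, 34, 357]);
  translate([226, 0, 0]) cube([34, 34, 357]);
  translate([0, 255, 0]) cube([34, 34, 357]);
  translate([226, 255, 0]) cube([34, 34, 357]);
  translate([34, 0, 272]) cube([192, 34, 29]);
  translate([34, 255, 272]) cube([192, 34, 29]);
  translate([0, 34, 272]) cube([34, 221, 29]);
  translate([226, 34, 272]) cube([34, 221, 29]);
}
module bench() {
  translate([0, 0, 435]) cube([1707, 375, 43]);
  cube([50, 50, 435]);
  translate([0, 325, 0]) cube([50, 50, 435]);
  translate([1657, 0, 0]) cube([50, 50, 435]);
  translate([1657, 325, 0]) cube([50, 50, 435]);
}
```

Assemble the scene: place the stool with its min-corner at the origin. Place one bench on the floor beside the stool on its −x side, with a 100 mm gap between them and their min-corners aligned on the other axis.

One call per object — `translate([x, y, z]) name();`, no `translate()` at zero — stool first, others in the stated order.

stool();
translate([-1807, 0, 0]) bench();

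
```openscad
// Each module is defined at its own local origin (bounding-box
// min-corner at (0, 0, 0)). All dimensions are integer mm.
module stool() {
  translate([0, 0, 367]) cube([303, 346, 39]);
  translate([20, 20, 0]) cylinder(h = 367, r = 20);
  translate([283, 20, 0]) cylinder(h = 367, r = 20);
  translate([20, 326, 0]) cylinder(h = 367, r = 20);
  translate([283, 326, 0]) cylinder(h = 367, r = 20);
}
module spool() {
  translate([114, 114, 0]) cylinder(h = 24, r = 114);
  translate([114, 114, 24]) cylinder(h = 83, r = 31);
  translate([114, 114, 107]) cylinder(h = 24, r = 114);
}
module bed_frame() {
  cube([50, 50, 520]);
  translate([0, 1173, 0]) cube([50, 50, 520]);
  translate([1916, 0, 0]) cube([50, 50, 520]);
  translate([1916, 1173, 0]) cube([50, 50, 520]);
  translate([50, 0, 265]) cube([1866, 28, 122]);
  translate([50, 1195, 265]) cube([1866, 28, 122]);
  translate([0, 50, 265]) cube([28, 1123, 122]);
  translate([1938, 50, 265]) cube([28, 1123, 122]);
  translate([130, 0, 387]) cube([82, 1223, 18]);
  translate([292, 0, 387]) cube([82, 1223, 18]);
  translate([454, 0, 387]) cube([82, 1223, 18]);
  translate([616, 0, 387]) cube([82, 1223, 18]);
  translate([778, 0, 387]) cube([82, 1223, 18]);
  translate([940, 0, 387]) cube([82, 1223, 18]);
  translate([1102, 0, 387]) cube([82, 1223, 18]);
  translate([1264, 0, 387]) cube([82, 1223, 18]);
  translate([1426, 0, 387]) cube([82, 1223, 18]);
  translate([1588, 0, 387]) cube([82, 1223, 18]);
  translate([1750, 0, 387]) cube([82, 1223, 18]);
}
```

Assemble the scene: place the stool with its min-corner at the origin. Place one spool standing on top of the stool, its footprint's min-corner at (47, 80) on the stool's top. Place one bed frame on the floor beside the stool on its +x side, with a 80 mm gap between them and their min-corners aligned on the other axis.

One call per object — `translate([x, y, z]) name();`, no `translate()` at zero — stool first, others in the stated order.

stool();
translate([47, 80, 406]) spool();
translate([383, 0, 0]) bed_frame();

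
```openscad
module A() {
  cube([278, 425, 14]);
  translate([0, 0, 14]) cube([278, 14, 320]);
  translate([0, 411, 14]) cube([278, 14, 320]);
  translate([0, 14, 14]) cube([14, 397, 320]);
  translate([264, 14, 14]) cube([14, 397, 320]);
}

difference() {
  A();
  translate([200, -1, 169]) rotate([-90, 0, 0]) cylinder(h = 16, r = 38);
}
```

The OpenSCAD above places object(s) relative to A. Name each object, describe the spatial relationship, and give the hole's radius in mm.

The subtracted cylinder has r = 38 mm.

A is an open box. The open box has a circular hole through its front wall. The hole's radius is 38 mm.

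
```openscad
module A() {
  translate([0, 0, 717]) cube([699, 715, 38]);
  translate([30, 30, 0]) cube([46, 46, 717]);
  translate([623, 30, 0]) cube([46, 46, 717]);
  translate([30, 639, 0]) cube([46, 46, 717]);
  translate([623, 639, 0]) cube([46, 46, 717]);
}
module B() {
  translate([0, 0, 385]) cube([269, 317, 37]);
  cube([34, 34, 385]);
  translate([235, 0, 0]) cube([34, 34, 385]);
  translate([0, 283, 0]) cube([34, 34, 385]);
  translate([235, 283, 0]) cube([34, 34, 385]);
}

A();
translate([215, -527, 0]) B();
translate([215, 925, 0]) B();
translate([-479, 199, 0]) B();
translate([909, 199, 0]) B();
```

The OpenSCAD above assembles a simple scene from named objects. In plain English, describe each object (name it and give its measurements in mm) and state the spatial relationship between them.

A is a table with a 699×715 mm rectangular top, 38 mm thick, top surface at z = 755 mm, supported by four 46×46 mm square legs, each inset 30 mm from the nearest pair of top edges, running from the floor.

B is a four-legged stool. The seat is a 269×317×37 mm slab whose top surface is at z = 422 mm; four square legs, each 34×34 mm in cross-section, run from the floor (z = 0) to the underside of the seat, each flush with a corner of the seat.

Four stools sit around the table at the −y, +y, −x, +x sides.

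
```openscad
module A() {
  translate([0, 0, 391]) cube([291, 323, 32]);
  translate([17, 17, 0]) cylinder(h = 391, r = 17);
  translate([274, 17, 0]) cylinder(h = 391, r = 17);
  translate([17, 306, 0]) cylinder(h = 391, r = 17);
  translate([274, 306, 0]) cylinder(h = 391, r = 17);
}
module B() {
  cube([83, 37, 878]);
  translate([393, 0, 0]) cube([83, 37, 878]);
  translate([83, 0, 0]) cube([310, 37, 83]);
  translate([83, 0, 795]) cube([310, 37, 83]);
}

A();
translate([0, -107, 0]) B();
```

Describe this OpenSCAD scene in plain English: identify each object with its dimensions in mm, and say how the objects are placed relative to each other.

A is a simple wooden stool: a rectangular seat 291 mm (x) by 323 mm (y), 32 mm thick, top face at z = 423 mm, on four round legs, each 34 mm in diameter. The legs rest on z = 0, each leg's axis is inset half a diameter from the nearest pair of seat edges (so the leg's bounding box is flush with the corner).

B is a rectangular picture frame lying in the x–z plane (depth along y). The opening is 310 mm wide (x) by 712 mm tall (z), surrounded by a border 83 mm wide on all four sides. The frame is 37 mm deep and is made of two full-height vertical stiles with two horizontal rails fitted between them.

The picture frame is on the floor beside the stool on its −y side.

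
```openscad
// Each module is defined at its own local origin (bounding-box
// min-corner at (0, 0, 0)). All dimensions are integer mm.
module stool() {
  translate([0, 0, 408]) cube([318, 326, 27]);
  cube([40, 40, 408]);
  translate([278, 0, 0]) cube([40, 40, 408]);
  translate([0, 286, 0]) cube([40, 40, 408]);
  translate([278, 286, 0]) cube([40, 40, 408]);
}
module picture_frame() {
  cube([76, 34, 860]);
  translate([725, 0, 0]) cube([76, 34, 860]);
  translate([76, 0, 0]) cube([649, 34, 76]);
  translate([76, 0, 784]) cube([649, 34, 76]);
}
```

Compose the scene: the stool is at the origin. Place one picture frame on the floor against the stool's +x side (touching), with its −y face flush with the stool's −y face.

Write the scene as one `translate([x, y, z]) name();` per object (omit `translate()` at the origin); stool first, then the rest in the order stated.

stool();
translate([318, 0, 0]) picture_frame();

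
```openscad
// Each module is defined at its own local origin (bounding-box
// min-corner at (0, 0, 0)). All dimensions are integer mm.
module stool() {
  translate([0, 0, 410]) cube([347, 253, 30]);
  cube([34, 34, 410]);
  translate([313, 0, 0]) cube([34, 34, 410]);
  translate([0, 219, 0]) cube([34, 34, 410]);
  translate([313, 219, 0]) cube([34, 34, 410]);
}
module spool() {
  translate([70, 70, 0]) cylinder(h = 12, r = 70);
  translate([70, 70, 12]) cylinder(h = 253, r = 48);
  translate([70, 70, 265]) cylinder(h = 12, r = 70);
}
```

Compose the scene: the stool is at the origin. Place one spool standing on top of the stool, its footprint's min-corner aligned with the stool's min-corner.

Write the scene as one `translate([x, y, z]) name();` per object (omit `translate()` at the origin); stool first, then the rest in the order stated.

stool();
translate([0, 0, 440]) spool();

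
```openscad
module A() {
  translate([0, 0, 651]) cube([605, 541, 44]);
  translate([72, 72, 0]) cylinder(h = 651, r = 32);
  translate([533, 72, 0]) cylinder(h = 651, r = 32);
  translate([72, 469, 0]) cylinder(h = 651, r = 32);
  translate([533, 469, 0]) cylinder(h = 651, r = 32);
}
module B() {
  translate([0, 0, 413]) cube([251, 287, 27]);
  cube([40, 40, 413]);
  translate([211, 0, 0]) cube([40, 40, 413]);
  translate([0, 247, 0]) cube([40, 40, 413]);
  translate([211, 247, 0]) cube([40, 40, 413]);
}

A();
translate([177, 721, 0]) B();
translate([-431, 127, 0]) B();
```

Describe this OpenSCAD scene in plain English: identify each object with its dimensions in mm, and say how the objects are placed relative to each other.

A is a table with a 605×541 mm rectangular top, 44 mm thick, top surface at z = 695 mm, supported by four round legs of 64 mm diameter, each leg's bounding box inset 40 mm from the nearest pair of top edges, running from the floor.

B is a four-legged stool. The seat is a 251×287×27 mm slab whose top surface is at z = 440 mm; four square legs, each 40×40 mm in cross-section, run from the floor (z = 0) to the underside of the seat, each flush with a corner of the seat.

Two stools sit around the table at the +y, −x sides.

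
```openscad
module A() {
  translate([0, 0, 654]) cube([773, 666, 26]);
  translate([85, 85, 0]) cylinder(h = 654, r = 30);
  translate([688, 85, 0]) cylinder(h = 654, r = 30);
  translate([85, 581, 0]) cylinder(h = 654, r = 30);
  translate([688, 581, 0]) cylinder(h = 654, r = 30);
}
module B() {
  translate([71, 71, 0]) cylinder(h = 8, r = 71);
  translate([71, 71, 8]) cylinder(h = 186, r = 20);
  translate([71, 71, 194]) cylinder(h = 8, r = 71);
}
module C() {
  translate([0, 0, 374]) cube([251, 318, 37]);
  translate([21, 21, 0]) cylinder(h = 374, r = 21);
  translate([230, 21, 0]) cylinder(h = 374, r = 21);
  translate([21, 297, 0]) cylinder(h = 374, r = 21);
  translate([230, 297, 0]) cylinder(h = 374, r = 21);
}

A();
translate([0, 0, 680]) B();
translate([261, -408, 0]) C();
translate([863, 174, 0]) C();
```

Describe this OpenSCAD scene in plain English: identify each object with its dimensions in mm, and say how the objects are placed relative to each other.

A is a table with a 773×666 mm rectangular top, 26 mm thick, top surface at z = 680 mm, supported by four round legs of 60 mm diameter, each leg's bounding box inset 55 mm from the nearest pair of top edges, running from the floor.

B is a spool: two coaxial disc flanges of radius 71 mm and thickness 8 mm, joined by a core cylinder of radius 20 mm and height 186 mm. The lower flange rests on z = 0 and the three cylinders share a vertical axis.

C is a four-legged stool. The seat is a 251×318×37 mm slab whose top surface is at z = 411 mm; four round legs, each 42 mm in diameter, run from the floor (z = 0) to the underside of the seat, each leg's axis is inset half a diameter from the nearest pair of seat edges (so the leg's bounding box is flush with the corner).

The spool is on top of the table. Two stools sit around the table at the −y, +x sides.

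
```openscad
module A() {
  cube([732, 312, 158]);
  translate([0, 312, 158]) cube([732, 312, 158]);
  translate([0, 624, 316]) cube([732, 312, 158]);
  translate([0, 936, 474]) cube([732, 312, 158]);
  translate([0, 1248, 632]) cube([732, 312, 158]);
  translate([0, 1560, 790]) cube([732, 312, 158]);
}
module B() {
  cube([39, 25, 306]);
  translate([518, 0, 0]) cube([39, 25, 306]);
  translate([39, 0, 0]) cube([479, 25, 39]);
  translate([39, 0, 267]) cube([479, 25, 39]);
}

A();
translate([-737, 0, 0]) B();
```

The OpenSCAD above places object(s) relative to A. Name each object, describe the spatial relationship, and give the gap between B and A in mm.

A is a staircase. B is a picture frame. The picture frame is on the floor beside the staircase on its −x side. The gap between the picture frame and the staircase is 180 mm.

The picture frame's nearest face is 180 mm from the staircase's −x face.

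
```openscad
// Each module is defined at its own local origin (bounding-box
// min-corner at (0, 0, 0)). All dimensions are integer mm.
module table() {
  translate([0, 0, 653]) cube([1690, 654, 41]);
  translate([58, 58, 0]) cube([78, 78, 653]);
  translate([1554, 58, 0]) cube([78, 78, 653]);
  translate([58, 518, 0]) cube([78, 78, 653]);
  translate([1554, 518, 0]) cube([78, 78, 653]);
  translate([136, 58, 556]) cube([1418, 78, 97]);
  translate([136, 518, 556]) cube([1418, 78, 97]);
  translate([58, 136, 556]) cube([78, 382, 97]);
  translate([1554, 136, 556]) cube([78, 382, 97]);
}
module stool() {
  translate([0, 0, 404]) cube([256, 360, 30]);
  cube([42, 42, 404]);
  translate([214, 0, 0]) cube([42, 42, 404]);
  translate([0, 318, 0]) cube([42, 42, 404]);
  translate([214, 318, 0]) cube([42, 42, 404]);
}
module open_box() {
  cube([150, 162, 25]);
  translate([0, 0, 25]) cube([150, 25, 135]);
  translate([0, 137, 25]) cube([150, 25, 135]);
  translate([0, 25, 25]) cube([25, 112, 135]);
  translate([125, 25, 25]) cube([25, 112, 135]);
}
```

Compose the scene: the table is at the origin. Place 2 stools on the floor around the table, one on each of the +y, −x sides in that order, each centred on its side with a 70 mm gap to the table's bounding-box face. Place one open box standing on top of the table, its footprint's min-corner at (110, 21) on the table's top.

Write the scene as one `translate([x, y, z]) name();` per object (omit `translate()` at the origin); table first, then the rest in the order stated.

table();
translate([717, 724, 0]) stool();
translate([-326, 147, 0]) stool();
translate([110, 21, 694]) open_box();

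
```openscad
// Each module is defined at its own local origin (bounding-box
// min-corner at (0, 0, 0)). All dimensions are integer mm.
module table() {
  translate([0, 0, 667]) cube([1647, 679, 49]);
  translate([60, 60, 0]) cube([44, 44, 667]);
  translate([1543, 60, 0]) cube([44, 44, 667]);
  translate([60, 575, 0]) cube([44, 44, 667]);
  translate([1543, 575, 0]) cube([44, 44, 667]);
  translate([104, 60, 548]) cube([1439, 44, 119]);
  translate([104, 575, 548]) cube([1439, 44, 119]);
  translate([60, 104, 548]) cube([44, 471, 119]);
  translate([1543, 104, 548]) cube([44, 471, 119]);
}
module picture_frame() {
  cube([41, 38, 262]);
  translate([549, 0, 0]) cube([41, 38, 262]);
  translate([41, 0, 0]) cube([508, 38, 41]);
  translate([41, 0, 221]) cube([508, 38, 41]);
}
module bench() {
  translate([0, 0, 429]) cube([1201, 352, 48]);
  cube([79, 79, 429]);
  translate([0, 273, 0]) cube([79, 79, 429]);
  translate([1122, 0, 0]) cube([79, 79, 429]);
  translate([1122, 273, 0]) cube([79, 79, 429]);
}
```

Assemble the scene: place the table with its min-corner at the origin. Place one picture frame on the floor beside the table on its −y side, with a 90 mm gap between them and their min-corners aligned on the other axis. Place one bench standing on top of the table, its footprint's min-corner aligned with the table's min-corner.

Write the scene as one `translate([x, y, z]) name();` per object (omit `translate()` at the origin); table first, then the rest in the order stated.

table();
translate([0, -128, 0]) picture_frame();
translate([0, 0, 716]) bench();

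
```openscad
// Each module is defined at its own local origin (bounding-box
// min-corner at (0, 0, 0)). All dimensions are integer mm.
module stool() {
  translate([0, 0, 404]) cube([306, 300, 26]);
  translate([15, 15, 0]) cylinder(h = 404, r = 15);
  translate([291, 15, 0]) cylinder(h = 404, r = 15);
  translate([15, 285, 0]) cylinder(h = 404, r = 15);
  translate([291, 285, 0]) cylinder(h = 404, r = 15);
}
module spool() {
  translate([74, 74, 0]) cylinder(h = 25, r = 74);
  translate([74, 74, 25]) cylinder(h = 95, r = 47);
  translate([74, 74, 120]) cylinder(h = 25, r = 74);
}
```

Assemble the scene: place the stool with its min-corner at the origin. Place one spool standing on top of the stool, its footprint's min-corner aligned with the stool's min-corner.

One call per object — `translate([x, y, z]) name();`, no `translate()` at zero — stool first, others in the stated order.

stool();
translate([0, 0, 430]) spool();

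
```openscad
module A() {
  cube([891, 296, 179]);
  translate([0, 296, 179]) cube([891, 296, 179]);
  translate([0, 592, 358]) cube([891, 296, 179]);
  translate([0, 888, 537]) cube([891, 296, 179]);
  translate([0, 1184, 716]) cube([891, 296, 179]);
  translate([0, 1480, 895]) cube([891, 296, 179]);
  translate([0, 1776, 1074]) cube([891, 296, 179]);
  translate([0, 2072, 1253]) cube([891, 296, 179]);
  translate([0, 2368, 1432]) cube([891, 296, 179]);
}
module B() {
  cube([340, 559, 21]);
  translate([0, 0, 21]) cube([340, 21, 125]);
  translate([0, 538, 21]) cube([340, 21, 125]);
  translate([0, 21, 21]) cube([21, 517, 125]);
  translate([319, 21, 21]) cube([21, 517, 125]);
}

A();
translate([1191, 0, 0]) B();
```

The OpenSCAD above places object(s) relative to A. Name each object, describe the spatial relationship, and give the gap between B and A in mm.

The open box's nearest face is 300 mm from the staircase's +x face.

A is a staircase. B is an open box. The open box is on the floor beside the staircase on its +x side. The gap between the open box and the staircase is 300 mm.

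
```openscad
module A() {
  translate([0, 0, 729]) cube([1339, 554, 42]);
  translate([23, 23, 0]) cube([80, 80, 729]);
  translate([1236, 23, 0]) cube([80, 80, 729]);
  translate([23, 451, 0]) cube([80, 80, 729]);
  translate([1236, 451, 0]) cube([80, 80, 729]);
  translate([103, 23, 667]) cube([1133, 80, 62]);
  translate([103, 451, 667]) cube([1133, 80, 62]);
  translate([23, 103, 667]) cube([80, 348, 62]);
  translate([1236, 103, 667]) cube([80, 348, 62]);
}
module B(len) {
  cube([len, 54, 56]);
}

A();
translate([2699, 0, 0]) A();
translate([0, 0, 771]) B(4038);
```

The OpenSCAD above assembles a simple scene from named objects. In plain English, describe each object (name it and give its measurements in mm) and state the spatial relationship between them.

A is a table: top 1339 mm (x) × 554 mm (y), 42 mm thick, upper face at z = 771 mm, on four 80×80 mm square legs, each inset 23 mm from the nearest pair of top edges, running from z = 0 to the bottom of the top. Four apron rails, 80 mm thick and 62 mm tall, run between adjacent legs with their top edges flush with the underside of the top and their outer faces flush with the legs' outer faces.

B is a rectangular beam 4038 mm long (x), 54 mm deep (y), 56 mm thick (z).

The beam spans the tops of two tables placed 1360 mm apart, resting at z = 771 mm.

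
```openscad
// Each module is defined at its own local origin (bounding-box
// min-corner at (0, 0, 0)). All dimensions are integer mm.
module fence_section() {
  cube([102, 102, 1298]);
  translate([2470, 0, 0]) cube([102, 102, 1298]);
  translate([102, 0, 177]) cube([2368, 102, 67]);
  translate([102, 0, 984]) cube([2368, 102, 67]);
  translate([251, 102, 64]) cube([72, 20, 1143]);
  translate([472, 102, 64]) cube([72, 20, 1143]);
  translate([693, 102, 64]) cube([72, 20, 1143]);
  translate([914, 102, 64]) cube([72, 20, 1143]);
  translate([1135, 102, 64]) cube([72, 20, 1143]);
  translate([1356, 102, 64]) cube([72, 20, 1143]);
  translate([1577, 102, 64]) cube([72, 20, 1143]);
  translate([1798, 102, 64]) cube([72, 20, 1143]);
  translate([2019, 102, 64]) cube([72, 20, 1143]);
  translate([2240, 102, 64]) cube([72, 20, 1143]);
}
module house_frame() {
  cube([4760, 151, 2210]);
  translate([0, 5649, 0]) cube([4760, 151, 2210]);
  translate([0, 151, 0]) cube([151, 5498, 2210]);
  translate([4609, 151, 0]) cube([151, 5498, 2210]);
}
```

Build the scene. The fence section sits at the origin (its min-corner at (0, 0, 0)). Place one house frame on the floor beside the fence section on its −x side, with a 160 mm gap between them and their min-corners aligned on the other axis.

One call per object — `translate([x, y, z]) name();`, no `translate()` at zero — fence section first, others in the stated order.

fence_section();
translate([-4920, 0, 0]) house_frame();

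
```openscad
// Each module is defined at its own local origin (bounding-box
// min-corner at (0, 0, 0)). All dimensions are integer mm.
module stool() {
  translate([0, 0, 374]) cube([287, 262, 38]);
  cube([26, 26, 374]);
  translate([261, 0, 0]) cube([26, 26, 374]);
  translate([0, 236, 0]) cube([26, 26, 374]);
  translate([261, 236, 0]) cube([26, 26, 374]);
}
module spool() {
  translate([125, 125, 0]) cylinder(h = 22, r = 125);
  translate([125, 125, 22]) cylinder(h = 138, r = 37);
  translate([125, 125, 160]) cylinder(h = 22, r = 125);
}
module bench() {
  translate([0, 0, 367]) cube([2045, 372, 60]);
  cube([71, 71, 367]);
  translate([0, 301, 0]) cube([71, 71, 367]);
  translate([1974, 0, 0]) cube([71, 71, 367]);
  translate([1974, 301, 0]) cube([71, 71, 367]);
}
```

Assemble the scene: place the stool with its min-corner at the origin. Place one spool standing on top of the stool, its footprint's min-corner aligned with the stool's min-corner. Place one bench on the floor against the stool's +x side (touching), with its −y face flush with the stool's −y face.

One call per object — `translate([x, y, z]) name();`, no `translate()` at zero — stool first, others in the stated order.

stool();
translate([0, 0, 412]) spool();
translate([287, 0, 0]) bench();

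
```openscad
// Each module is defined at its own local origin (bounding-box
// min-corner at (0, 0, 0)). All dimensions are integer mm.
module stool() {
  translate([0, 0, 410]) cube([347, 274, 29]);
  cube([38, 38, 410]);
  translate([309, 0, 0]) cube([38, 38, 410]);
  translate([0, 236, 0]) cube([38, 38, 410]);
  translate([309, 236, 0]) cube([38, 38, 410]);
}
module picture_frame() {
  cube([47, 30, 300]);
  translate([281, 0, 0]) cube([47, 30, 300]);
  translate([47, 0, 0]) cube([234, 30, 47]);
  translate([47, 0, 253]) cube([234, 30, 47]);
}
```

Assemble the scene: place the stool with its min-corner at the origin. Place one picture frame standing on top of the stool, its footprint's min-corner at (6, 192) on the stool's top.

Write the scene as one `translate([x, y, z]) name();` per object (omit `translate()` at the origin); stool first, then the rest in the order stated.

stool();
translate([6, 192, 439]) picture_frame();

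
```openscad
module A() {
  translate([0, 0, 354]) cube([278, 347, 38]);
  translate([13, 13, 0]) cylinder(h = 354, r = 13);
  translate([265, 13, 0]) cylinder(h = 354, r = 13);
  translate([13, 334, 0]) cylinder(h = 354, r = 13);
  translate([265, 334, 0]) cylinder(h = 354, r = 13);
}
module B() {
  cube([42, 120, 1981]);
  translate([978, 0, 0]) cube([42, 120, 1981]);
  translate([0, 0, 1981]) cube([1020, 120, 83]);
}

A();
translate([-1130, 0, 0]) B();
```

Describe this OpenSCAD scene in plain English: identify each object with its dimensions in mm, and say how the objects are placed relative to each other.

A is a simple wooden stool: a rectangular seat 278 mm (x) by 347 mm (y), 38 mm thick, top face at z = 392 mm, on four round legs, each 26 mm in diameter. The legs rest on z = 0, each leg's axis is inset half a diameter from the nearest pair of seat edges (so the leg's bounding box is flush with the corner).

B is a rectangular door frame: two vertical jambs of 42×120 mm section, 1981 mm tall, with a clear opening 936 mm wide between their inner faces. A header 83 mm tall and 120 mm deep lies on top of the jambs and spans the full outside width.

The door frame is on the floor beside the stool on its −x side.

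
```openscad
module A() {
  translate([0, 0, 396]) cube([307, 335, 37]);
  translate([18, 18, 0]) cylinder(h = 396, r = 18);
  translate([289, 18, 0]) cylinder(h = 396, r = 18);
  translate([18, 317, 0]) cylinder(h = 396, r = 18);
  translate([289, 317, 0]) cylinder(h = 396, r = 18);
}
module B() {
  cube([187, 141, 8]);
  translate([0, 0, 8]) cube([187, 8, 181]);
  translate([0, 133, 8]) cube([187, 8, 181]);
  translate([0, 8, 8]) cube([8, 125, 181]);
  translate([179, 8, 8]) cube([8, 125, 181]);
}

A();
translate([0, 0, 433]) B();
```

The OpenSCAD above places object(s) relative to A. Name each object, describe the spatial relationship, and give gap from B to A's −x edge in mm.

The open box's min-x is at 0; the stool's min-x is 0; gap = 0 mm.

A is a stool. B is an open box. The open box is on top of the stool. The gap from the open box to the stool's −x edge is 0 mm.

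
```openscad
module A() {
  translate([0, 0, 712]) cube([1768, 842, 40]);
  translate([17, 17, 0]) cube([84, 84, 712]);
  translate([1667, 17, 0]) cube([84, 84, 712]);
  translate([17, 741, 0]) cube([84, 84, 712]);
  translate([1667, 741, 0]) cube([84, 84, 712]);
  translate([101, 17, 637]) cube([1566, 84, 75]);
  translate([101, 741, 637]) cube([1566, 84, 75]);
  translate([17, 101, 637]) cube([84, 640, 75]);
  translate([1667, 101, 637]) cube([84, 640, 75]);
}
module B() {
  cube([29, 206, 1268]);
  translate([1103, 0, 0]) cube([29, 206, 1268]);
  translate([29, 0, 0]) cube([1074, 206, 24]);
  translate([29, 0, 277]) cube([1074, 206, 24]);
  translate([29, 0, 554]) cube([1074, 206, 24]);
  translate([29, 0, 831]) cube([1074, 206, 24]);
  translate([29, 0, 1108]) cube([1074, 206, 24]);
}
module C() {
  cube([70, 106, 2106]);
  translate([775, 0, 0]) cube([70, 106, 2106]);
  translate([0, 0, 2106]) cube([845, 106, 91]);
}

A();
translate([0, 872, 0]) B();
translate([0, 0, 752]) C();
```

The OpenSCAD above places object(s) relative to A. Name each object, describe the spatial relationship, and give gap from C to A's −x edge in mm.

The door frame's min-x is at 0; the table's min-x is 0; gap = 0 mm.

A is a table. B is a bookshelf. C is a door frame. The bookshelf is on the floor beside the table on its +y side. The door frame is on top of the table. The gap from the door frame to the table's −x edge is 0 mm.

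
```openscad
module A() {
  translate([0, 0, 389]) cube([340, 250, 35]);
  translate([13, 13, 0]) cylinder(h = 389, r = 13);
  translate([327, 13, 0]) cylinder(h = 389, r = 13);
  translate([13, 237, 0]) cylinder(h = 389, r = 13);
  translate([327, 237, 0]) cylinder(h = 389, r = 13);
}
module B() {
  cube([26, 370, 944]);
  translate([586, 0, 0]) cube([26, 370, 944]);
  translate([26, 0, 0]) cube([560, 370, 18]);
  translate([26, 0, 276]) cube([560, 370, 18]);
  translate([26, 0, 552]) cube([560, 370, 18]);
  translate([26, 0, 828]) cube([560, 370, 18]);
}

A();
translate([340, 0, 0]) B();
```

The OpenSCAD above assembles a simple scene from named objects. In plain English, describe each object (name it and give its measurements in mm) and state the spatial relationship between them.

A is a simple wooden stool: a rectangular seat 340 mm (x) by 250 mm (y), 35 mm thick, top face at z = 424 mm, on four round legs, each 26 mm in diameter. The legs rest on z = 0, each leg's axis is inset half a diameter from the nearest pair of seat edges (so the leg's bounding box is flush with the corner).

B is a bookshelf 612 mm wide overall, 370 mm deep and 944 mm tall. The two sides are 26 mm thick vertical panels. 4 horizontal shelves of 18 mm thickness span between the inner faces of the sides; the lowest shelf sits on the floor and shelves are stacked with a clear vertical gap of 258 mm between each pair.

The bookshelf is against the stool's +x side, with their −y faces flush.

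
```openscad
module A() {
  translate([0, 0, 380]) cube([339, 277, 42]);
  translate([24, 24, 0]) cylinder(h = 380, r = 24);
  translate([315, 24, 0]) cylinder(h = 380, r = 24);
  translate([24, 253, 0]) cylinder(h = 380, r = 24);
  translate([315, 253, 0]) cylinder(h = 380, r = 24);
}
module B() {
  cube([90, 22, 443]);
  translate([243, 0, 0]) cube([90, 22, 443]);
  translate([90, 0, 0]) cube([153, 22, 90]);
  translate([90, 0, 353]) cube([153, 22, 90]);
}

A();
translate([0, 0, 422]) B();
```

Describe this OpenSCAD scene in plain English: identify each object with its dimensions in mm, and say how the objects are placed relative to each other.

A is a simple wooden stool: a rectangular seat 339 mm (x) by 277 mm (y), 42 mm thick, top face at z = 422 mm, on four round legs, each 48 mm in diameter. The legs rest on z = 0, each leg's axis is inset half a diameter from the nearest pair of seat edges (so the leg's bounding box is flush with the corner).

B is a rectangular picture frame lying in the x–z plane (depth along y). The opening is 153 mm wide (x) by 263 mm tall (z), surrounded by a border 90 mm wide on all four sides. The frame is 22 mm deep and is made of two full-height vertical stiles with two horizontal rails fitted between them.

The picture frame is on top of the stool.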